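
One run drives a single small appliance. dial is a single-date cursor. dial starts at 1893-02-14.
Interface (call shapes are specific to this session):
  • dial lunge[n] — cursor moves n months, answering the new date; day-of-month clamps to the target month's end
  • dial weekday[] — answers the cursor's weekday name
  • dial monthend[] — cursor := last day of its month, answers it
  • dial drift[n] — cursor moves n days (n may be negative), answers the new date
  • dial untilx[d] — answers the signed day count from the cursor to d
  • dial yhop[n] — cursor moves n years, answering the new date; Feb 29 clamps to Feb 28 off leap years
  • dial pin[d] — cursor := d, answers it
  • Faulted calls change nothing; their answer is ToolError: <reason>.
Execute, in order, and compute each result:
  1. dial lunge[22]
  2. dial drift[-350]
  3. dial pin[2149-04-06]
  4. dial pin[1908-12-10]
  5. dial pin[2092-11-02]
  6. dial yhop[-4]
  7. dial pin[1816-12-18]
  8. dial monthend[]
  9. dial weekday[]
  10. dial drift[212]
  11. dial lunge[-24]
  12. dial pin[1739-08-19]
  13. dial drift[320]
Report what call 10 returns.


Answer: 1817-07-31

Derivation:
>>> dial lunge n→22
:: 1894-12-14
>>> dial drift n→-350
:: 1893-12-29
>>> dial pin d→2149-04-06
:: 2149-04-06
>>> dial pin d→1908-12-10
:: 1908-12-10
>>> dial pin d→2092-11-02
:: 2092-11-02
>>> dial yhop n→-4
:: 2088-11-02
>>> dial pin d→1816-12-18
:: 1816-12-18
>>> dial monthend
:: 1816-12-31
>>> dial weekday
:: Tuesday
>>> dial drift n→212
:: 1817-07-31
>>> dial lunge n→-24
:: 1815-07-31
>>> dial pin d→1739-08-19
:: 1739-08-19
>>> dial drift n→320
:: 1740-07-04


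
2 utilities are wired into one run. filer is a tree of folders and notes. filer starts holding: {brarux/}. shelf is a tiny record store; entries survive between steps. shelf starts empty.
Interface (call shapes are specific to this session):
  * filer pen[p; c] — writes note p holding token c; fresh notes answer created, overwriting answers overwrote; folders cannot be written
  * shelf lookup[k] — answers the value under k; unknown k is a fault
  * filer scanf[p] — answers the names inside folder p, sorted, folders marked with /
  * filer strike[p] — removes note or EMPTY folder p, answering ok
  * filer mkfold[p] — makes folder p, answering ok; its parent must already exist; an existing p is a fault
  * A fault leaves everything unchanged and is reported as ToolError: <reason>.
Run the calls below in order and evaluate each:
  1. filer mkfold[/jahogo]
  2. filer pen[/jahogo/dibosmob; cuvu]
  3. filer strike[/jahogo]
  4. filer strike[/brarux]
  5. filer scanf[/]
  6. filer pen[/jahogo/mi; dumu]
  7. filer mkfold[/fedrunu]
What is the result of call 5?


I use filer mkfold on p→/jahogo, and observe ok.
Next I call filer pen on p→/jahogo/dibosmob, c→cuvu, and observe created.
I invoke filer strike on p→/jahogo, → ToolError: not empty.
Using filer strike on p→/brarux, and see ok.
Now I run filer scanf on p→/, and see [jahogo/].
I call filer pen on p→/jahogo/mi, c→dumu, and get created.
I use filer mkfold on p→/fedrunu, → ok.

Answer: [jahogo/]


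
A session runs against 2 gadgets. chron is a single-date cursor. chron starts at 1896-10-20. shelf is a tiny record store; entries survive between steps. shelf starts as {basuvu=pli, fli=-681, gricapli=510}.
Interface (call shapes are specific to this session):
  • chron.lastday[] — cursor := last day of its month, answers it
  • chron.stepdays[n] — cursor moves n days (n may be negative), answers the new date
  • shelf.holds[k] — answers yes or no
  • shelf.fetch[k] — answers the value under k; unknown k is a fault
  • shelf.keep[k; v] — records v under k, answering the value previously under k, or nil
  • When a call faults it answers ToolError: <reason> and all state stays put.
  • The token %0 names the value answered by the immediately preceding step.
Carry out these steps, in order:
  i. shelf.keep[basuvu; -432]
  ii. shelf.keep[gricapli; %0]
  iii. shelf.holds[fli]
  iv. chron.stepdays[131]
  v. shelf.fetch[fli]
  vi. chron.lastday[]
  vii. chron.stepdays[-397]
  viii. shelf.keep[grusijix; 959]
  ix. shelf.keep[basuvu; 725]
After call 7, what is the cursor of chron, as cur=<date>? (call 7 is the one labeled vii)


Answer: cur=1896-01-28

Derivation:
-> keep(basuvu, -432)
<- pli
-> keep(gricapli, %0)
<- 510
-> holds(fli)
<- yes
-> stepdays(131)
<- 1897-02-28
-> fetch(fli)
<- -681
-> lastday()
<- 1897-02-28
-> stepdays(-397)
<- 1896-01-28
-> keep(grusijix, 959)
<- nil
-> keep(basuvu, 725)
<- -432


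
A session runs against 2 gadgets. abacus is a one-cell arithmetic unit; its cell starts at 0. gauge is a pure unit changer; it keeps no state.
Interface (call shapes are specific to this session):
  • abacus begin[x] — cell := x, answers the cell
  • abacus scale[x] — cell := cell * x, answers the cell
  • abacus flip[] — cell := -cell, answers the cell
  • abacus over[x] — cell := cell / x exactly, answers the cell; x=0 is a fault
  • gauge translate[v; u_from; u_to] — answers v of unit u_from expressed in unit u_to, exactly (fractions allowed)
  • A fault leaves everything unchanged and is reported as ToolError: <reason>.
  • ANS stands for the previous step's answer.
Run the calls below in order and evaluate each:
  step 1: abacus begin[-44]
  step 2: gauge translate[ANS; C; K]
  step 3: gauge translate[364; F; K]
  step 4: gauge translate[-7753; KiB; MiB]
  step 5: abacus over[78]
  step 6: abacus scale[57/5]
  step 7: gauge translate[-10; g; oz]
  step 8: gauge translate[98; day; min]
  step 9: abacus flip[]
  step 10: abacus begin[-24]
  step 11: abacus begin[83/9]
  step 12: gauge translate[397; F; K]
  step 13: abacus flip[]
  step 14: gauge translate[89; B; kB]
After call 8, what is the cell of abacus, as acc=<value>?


Answer: acc=-418/65

Derivation:
! abacus begin(x='-44') => -44
! gauge translate(v='ANS', u_from='C', u_to='K') => 4583/20
! gauge translate(v='364', u_from='F', u_to='K') => 82367/180
! gauge translate(v='-7753', u_from='KiB', u_to='MiB') => -7753/1024
! abacus over(x='78') => -22/39
! abacus scale(x='57/5') => -418/65
! gauge translate(v='-10', u_from='g', u_to='oz') => -16000000/45359237
! gauge translate(v='98', u_from='day', u_to='min') => 141120
! abacus flip() => 418/65
! abacus begin(x='-24') => -24
! abacus begin(x='83/9') => 83/9
! gauge translate(v='397', u_from='F', u_to='K') => 85667/180
! abacus flip() => -83/9
! gauge translate(v='89', u_from='B', u_to='kB') => 89/1000


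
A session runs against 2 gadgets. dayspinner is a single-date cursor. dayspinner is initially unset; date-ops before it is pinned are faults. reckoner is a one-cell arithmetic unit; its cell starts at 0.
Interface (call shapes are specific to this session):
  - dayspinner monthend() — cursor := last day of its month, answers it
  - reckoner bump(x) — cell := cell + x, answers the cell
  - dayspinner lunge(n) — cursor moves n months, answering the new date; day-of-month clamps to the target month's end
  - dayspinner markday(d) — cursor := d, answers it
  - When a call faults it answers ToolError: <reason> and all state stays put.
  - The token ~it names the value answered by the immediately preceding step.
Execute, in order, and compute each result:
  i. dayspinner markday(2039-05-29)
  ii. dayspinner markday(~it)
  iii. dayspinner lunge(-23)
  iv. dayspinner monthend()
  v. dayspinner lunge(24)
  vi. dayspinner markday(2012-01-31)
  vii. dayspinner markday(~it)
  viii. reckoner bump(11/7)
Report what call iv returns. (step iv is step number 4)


>>> dayspinner markday d='2039-05-29'
[out] 2039-05-29
>>> dayspinner markday d='~it'
[out] 2039-05-29
>>> dayspinner lunge n='-23'
[out] 2037-06-29
>>> dayspinner monthend
[out] 2037-06-30
>>> dayspinner lunge n='24'
[out] 2039-06-30
>>> dayspinner markday d='2012-01-31'
[out] 2012-01-31
>>> dayspinner markday d='~it'
[out] 2012-01-31
>>> reckoner bump x='11/7'
[out] 11/7

Answer: 2037-06-30


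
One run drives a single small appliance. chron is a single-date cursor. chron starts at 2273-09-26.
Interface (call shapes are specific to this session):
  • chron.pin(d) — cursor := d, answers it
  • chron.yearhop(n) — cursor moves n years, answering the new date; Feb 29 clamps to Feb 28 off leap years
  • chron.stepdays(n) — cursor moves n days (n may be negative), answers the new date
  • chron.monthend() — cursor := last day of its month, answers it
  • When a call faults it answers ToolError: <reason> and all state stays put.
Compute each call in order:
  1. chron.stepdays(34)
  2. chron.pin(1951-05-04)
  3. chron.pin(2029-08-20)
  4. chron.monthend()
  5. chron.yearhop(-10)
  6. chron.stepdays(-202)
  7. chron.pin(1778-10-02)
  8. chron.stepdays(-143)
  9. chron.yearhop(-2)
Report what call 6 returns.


Answer: 2019-02-10

Derivation:
% chron.stepdays n→34
  2273-10-30
% chron.pin d→1951-05-04
  1951-05-04
% chron.pin d→2029-08-20
  2029-08-20
% chron.monthend
  2029-08-31
% chron.yearhop n→-10
  2019-08-31
% chron.stepdays n→-202
  2019-02-10
% chron.pin d→1778-10-02
  1778-10-02
% chron.stepdays n→-143
  1778-05-12
% chron.yearhop n→-2
  1776-05-12


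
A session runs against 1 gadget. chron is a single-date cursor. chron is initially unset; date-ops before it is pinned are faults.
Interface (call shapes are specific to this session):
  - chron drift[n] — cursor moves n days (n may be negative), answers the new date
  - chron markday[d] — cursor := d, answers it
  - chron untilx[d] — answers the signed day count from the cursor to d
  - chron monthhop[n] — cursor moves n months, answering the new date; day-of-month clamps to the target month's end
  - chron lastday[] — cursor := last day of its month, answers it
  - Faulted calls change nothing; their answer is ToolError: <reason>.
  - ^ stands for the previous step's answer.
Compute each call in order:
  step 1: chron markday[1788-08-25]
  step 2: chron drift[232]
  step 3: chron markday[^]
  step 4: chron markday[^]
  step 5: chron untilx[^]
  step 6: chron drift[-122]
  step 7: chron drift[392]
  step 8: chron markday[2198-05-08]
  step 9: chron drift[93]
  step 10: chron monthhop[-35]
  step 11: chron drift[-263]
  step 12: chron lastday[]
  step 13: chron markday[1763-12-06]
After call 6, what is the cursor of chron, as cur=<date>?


Answer: cur=1788-12-13

Derivation:
;; chron markday(d→1788-08-25) : 1788-08-25
;; chron drift(n→232) : 1789-04-14
;; chron markday(d→^) : 1789-04-14
;; chron markday(d→^) : 1789-04-14
;; chron untilx(d→^) : 0
;; chron drift(n→-122) : 1788-12-13
;; chron drift(n→392) : 1790-01-09
;; chron markday(d→2198-05-08) : 2198-05-08
;; chron drift(n→93) : 2198-08-09
;; chron monthhop(n→-35) : 2195-09-09
;; chron drift(n→-263) : 2194-12-20
;; chron lastday() : 2194-12-31
;; chron markday(d→1763-12-06) : 1763-12-06


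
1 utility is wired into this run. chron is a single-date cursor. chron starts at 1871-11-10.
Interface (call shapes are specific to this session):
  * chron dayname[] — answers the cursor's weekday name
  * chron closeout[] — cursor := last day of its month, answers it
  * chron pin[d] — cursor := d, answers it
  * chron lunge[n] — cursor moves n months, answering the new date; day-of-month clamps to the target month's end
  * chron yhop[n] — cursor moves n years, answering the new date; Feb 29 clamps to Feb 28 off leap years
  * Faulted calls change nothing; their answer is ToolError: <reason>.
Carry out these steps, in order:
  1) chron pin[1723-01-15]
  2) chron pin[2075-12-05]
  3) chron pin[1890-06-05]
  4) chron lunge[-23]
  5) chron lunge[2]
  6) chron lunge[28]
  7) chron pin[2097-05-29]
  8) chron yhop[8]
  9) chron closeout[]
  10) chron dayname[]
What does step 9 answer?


-- 1. chron pin(d='1723-01-15') -> 1723-01-15
-- 2. chron pin(d='2075-12-05') -> 2075-12-05
-- 3. chron pin(d='1890-06-05') -> 1890-06-05
-- 4. chron lunge(n='-23') -> 1888-07-05
-- 5. chron lunge(n='2') -> 1888-09-05
-- 6. chron lunge(n='28') -> 1891-01-05
-- 7. chron pin(d='2097-05-29') -> 2097-05-29
-- 8. chron yhop(n='8') -> 2105-05-29
-- 9. chron closeout() -> 2105-05-31
-- 10. chron dayname() -> Sunday

Answer: 2105-05-31


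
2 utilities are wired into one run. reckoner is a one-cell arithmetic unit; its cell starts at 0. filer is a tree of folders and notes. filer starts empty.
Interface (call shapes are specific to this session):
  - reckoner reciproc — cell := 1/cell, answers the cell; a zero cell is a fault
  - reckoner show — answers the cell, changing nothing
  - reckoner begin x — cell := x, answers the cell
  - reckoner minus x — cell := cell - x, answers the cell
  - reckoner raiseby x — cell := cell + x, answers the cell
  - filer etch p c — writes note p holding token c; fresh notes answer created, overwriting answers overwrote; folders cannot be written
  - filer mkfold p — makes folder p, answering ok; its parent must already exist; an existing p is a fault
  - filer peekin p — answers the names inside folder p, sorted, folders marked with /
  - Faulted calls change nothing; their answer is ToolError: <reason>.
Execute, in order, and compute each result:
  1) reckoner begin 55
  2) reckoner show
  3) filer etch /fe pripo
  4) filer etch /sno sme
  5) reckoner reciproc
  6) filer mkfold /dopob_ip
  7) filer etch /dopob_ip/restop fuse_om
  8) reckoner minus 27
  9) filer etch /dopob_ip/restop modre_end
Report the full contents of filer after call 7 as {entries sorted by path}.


Answer: {dopob_ip/, dopob_ip/restop=fuse_om, fe=pripo, sno=sme}

Derivation:
I try reckoner begin passing 55, which returns 55.
Now I run reckoner show, yielding 55.
Invoking filer etch passing /fe, pripo, — result: created.
Then filer etch passing /sno, sme: created.
Next I call reckoner reciproc, → 1/55.
Next I call filer mkfold passing /dopob_ip, and observe ok.
I invoke filer etch passing /dopob_ip/restop, fuse_om, which returns created.
Invoking reckoner minus passing 27, yielding -1484/55.
I try filer etch passing /dopob_ip/restop, modre_end: overwrote.


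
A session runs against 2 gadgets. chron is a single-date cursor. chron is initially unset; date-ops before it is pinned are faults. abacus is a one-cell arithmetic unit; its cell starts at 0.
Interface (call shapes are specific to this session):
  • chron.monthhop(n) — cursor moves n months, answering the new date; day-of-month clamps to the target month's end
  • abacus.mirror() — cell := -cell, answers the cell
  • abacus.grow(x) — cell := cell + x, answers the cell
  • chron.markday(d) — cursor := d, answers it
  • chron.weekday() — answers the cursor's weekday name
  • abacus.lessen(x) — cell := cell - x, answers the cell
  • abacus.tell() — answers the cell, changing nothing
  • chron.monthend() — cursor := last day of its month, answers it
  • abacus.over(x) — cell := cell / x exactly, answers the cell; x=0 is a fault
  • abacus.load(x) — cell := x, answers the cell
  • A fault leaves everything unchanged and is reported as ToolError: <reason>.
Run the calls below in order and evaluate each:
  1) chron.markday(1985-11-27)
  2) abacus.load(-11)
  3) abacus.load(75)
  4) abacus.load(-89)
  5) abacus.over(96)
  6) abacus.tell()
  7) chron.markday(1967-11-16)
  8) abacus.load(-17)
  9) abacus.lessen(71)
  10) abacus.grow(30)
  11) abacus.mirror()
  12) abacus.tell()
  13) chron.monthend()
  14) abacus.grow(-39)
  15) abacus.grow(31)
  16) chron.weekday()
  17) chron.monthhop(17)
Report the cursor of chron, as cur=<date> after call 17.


Then chron.markday passing d: 1985-11-27: 1985-11-27.
I use abacus.load passing x: -11, giving -11.
I call abacus.load passing x: 75, yielding 75.
Next I call abacus.load passing x: -89, yielding -89.
Calling abacus.over passing x: 96, → -89/96.
I invoke abacus.tell(), and see -89/96.
I invoke chron.markday passing d: 1967-11-16, giving 1967-11-16.
I invoke abacus.load passing x: -17, and see -17.
Then abacus.lessen passing x: 71, → -88.
Then abacus.grow passing x: 30, yielding -58.
Using abacus.mirror(), → 58.
I invoke abacus.tell, → 58.
Invoking chron.monthend(), — result: 1967-11-30.
I run abacus.grow passing x: -39, which returns 19.
I invoke abacus.grow passing x: 31, — result: 50.
I use chron.weekday(), → Thursday.
Calling chron.monthhop passing n: 17, and get 1969-04-30.

Answer: cur=1969-04-30


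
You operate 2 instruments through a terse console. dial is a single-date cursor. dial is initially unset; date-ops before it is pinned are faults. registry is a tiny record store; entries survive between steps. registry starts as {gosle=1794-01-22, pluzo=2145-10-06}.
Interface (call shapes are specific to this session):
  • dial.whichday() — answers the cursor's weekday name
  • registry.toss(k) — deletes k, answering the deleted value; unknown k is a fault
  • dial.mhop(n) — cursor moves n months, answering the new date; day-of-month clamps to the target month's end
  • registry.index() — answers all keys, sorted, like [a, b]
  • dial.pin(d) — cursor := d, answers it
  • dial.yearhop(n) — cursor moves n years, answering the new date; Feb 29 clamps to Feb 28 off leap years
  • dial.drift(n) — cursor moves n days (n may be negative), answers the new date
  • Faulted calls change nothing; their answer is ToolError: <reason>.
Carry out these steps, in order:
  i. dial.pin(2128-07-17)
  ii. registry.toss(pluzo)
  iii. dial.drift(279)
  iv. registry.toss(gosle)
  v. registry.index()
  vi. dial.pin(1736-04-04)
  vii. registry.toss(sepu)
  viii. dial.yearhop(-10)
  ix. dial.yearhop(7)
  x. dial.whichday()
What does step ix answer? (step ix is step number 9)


Answer: 1733-04-04

Derivation:
==> pin(2128-07-17)
<== 2128-07-17
==> toss(pluzo)
<== 2145-10-06
==> drift(279)
<== 2129-04-22
==> toss(gosle)
<== 1794-01-22
==> index()
<== []
==> pin(1736-04-04)
<== 1736-04-04
==> toss(sepu)
<== ToolError: no such key sepu
==> yearhop(-10)
<== 1726-04-04
==> yearhop(7)
<== 1733-04-04
==> whichday()
<== Saturday


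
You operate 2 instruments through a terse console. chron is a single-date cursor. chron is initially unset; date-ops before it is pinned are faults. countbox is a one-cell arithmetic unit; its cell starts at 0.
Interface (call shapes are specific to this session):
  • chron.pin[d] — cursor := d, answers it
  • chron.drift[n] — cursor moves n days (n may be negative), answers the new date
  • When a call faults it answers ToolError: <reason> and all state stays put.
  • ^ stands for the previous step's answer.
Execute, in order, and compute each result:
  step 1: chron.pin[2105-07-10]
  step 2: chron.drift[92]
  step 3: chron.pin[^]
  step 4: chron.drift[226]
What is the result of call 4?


Answer: 2106-05-24

Derivation:
==> chron.pin(d='2105-07-10')
<== 2105-07-10
==> chron.drift(n='92')
<== 2105-10-10
==> chron.pin(d='^')
<== 2105-10-10
==> chron.drift(n='226')
<== 2106-05-24


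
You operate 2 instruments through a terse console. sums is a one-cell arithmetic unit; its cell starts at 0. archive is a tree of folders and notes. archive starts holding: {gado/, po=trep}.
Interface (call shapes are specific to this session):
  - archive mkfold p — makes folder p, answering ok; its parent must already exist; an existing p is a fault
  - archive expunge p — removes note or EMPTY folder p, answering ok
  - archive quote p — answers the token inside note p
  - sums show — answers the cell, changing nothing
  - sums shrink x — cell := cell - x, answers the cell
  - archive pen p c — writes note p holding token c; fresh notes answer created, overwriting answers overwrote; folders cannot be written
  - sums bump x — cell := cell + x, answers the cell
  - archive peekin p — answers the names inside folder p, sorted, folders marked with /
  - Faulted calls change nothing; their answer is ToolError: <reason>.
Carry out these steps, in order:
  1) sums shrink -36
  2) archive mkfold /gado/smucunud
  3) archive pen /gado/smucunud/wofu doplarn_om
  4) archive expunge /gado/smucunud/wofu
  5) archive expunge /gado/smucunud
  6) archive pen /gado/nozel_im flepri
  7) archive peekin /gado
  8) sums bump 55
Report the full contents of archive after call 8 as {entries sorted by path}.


// 1. sums shrink(x: -36) == 36
// 2. archive mkfold(p: /gado/smucunud) == ok
// 3. archive pen(p: /gado/smucunud/wofu, c: doplarn_om) == created
// 4. archive expunge(p: /gado/smucunud/wofu) == ok
// 5. archive expunge(p: /gado/smucunud) == ok
// 6. archive pen(p: /gado/nozel_im, c: flepri) == created
// 7. archive peekin(p: /gado) == [nozel_im]
// 8. sums bump(x: 55) == 91

Answer: {gado/, gado/nozel_im=flepri, po=trep}


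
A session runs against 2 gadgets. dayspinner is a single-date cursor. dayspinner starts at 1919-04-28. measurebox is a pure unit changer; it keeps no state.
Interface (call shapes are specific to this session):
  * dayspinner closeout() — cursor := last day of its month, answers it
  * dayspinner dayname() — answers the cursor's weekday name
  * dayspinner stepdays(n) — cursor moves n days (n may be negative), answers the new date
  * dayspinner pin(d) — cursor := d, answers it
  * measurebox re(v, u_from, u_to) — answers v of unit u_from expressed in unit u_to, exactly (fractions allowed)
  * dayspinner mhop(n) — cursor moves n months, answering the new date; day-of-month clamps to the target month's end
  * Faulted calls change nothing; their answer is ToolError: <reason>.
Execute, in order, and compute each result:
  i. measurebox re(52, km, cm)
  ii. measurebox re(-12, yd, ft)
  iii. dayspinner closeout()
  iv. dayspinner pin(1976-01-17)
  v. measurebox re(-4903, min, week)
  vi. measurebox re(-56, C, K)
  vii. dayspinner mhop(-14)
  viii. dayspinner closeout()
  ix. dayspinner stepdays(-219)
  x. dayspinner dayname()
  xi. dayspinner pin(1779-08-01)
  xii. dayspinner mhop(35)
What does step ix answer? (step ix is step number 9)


Answer: 1974-04-25

Derivation:
CALL measurebox re[52; km; cm]
RET  5200000
CALL measurebox re[-12; yd; ft]
RET  -36
CALL dayspinner closeout[]
RET  1919-04-30
CALL dayspinner pin[1976-01-17]
RET  1976-01-17
CALL measurebox re[-4903; min; week]
RET  -4903/10080
CALL measurebox re[-56; C; K]
RET  4343/20
CALL dayspinner mhop[-14]
RET  1974-11-17
CALL dayspinner closeout[]
RET  1974-11-30
CALL dayspinner stepdays[-219]
RET  1974-04-25
CALL dayspinner dayname[]
RET  Thursday
CALL dayspinner pin[1779-08-01]
RET  1779-08-01
CALL dayspinner mhop[35]
RET  1782-07-01


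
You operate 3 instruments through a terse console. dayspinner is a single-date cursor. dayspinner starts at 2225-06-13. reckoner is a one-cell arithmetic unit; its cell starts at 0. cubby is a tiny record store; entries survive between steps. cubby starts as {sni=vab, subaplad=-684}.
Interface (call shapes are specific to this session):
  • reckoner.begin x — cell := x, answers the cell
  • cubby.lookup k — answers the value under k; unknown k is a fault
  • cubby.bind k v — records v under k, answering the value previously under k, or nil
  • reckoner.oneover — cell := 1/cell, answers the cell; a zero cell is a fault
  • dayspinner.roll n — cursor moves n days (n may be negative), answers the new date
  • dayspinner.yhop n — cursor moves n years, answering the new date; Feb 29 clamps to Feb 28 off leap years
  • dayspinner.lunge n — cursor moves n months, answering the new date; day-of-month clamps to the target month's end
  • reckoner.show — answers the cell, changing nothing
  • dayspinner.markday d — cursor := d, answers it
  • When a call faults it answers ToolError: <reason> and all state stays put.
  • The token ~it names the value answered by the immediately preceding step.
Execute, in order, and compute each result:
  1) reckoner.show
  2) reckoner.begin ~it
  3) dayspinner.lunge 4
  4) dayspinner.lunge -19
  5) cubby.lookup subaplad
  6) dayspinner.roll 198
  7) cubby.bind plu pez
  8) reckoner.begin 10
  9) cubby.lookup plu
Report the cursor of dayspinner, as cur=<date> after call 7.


>> show()
<< 0
>> begin(x→~it)
<< 0
>> lunge(n→4)
<< 2225-10-13
>> lunge(n→-19)
<< 2224-03-13
>> lookup(k→subaplad)
<< -684
>> roll(n→198)
<< 2224-09-27
>> bind(k→plu, v→pez)
<< nil
>> begin(x→10)
<< 10
>> lookup(k→plu)
<< pez

Answer: cur=2224-09-27


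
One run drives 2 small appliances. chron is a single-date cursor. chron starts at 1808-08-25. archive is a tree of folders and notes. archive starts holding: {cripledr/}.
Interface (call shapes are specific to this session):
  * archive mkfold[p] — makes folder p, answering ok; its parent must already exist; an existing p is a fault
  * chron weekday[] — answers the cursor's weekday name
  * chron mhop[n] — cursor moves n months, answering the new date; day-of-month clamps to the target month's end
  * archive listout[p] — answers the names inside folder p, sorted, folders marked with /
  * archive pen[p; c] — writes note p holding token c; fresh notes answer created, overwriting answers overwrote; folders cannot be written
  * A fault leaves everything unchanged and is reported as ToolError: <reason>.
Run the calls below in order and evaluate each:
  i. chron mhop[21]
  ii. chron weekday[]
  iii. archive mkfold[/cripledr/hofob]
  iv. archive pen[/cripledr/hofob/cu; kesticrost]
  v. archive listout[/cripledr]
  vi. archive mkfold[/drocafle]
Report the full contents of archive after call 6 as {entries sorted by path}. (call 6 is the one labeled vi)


// 1. chron mhop(n: 21) -> 1810-05-25
// 2. chron weekday() -> Friday
// 3. archive mkfold(p: /cripledr/hofob) -> ok
// 4. archive pen(p: /cripledr/hofob/cu, c: kesticrost) -> created
// 5. archive listout(p: /cripledr) -> [hofob/]
// 6. archive mkfold(p: /drocafle) -> ok

Answer: {cripledr/, cripledr/hofob/, cripledr/hofob/cu=kesticrost, drocafle/}


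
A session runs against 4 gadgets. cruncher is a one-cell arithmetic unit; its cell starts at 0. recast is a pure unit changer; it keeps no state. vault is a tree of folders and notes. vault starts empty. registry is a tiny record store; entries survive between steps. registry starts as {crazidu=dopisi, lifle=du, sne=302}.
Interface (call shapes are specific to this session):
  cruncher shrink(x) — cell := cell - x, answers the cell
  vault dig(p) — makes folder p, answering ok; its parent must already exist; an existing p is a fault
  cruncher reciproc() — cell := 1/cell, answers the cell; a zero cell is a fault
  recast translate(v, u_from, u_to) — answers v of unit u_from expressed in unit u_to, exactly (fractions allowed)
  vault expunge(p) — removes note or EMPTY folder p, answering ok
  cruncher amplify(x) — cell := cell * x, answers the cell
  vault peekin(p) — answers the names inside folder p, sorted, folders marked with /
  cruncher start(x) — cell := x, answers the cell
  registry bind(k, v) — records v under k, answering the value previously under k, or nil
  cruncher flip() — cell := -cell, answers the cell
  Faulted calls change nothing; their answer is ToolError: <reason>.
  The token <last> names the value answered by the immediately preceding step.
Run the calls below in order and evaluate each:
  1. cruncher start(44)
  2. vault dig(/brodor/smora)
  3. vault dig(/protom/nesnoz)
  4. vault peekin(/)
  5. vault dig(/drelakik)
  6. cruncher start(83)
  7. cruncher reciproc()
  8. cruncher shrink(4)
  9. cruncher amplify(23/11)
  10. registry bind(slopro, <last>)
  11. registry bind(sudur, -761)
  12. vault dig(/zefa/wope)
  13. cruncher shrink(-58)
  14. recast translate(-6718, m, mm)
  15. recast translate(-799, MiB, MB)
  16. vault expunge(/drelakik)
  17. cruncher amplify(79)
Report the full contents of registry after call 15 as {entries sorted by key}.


Do: cruncher start[44]
See: 44
Do: vault dig[/brodor/smora]
See: ToolError: no parent
Do: vault dig[/protom/nesnoz]
See: ToolError: no parent
Do: vault peekin[/]
See: []
Do: vault dig[/drelakik]
See: ok
Do: cruncher start[83]
See: 83
Do: cruncher reciproc[]
See: 1/83
Do: cruncher shrink[4]
See: -331/83
Do: cruncher amplify[23/11]
See: -7613/913
Do: registry bind[slopro; <last>]
See: nil
Do: registry bind[sudur; -761]
See: nil
Do: vault dig[/zefa/wope]
See: ToolError: no parent
Do: cruncher shrink[-58]
See: 45341/913
Do: recast translate[-6718; m; mm]
See: -6718000
Do: recast translate[-799; MiB; MB]
See: -13090816/15625
Do: vault expunge[/drelakik]
See: ok
Do: cruncher amplify[79]
See: 3581939/913

Answer: {crazidu=dopisi, lifle=du, slopro=-7613/913, sne=302, sudur=-761}


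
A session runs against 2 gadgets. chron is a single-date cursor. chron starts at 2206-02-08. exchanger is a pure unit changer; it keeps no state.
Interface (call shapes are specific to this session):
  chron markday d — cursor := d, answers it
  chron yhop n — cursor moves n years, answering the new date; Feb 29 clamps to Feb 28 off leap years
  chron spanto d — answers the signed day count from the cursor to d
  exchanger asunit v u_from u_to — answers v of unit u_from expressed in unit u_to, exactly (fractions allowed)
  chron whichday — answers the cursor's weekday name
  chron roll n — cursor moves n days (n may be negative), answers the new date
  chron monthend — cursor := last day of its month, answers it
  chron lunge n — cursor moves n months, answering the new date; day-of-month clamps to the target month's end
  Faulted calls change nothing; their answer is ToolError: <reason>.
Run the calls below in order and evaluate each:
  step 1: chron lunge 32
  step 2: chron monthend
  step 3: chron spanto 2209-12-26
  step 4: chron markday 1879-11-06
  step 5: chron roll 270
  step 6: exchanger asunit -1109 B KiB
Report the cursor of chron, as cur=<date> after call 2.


Answer: cur=2208-10-31

Derivation:
·→ chron lunge(n=32)
·← 2208-10-08
·→ chron monthend()
·← 2208-10-31
·→ chron spanto(d=2209-12-26)
·← 421
·→ chron markday(d=1879-11-06)
·← 1879-11-06
·→ chron roll(n=270)
·← 1880-08-02
·→ exchanger asunit(v=-1109, u_from=B, u_to=KiB)
·← -1109/1024


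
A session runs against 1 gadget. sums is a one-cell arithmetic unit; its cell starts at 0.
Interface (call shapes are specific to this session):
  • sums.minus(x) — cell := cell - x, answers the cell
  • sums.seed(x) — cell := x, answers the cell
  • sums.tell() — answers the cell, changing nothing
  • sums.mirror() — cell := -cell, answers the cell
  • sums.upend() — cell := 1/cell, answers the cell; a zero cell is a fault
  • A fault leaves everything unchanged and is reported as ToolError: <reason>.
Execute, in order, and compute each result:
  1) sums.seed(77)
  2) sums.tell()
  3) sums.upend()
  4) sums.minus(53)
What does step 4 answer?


# 1. sums.seed(77) -> 77
# 2. sums.tell() -> 77
# 3. sums.upend() -> 1/77
# 4. sums.minus(53) -> -4080/77

Answer: -4080/77


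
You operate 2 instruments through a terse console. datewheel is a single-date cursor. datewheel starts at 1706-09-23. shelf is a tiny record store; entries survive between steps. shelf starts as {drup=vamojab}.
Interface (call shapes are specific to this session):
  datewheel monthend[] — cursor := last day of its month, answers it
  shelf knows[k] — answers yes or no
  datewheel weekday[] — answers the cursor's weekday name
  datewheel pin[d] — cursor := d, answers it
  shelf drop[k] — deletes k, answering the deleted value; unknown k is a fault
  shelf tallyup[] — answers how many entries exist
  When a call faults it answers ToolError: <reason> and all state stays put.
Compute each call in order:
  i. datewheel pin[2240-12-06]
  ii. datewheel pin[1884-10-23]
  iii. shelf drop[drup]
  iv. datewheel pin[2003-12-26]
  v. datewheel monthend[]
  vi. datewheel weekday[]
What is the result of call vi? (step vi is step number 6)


Answer: Wednesday

Derivation:
Do: datewheel pin[d=2240-12-06]
See: 2240-12-06
Do: datewheel pin[d=1884-10-23]
See: 1884-10-23
Do: shelf drop[k=drup]
See: vamojab
Do: datewheel pin[d=2003-12-26]
See: 2003-12-26
Do: datewheel monthend[]
See: 2003-12-31
Do: datewheel weekday[]
See: Wednesday


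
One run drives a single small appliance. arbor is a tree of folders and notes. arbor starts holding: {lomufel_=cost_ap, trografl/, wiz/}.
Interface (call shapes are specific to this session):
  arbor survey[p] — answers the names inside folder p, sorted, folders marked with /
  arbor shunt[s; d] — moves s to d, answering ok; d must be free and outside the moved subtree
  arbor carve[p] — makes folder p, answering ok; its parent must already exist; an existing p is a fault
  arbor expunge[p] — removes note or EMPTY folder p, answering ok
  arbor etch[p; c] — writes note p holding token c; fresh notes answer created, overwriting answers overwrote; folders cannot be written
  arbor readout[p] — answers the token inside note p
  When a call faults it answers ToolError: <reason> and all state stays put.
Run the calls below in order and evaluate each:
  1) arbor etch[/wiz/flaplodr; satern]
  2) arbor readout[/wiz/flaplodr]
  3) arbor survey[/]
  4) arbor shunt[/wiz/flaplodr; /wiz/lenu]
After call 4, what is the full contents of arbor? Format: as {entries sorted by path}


Answer: {lomufel_=cost_ap, trografl/, wiz/, wiz/lenu=satern}

Derivation:
·→ arbor etch(p: /wiz/flaplodr, c: satern)
·← created
·→ arbor readout(p: /wiz/flaplodr)
·← satern
·→ arbor survey(p: /)
·← [lomufel_, trografl/, wiz/]
·→ arbor shunt(s: /wiz/flaplodr, d: /wiz/lenu)
·← ok


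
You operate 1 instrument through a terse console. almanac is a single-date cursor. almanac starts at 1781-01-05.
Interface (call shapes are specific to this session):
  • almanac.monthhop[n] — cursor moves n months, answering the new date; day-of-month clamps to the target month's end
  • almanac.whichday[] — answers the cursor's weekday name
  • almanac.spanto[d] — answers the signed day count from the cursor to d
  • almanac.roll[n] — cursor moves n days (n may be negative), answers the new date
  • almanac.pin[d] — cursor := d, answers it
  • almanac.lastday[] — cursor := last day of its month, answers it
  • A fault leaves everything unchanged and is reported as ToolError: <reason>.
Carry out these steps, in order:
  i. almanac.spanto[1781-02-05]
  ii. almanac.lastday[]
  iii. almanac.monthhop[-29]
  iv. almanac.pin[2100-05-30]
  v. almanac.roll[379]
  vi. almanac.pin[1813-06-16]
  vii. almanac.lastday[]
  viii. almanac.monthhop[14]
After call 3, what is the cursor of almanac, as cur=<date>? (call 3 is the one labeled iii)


[in] spanto d: 1781-02-05
= 31
[in] lastday
= 1781-01-31
[in] monthhop n: -29
= 1778-08-31
[in] pin d: 2100-05-30
= 2100-05-30
[in] roll n: 379
= 2101-06-13
[in] pin d: 1813-06-16
= 1813-06-16
[in] lastday
= 1813-06-30
[in] monthhop n: 14
= 1814-08-30

Answer: cur=1778-08-31


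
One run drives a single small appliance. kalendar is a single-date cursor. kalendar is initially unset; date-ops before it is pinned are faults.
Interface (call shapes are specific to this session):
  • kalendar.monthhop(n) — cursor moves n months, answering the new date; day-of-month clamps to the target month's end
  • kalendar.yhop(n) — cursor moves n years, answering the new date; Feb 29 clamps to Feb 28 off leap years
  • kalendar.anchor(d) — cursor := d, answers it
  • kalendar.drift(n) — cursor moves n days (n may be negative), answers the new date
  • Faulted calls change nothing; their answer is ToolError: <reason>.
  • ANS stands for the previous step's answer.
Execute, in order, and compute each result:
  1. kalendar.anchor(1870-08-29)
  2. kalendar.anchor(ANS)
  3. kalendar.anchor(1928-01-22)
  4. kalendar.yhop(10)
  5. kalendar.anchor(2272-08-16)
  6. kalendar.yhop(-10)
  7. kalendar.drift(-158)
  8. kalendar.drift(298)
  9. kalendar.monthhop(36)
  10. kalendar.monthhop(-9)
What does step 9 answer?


Answer: 2266-01-03

Derivation:
·→ kalendar.anchor(d: 1870-08-29)
·← 1870-08-29
·→ kalendar.anchor(d: ANS)
·← 1870-08-29
·→ kalendar.anchor(d: 1928-01-22)
·← 1928-01-22
·→ kalendar.yhop(n: 10)
·← 1938-01-22
·→ kalendar.anchor(d: 2272-08-16)
·← 2272-08-16
·→ kalendar.yhop(n: -10)
·← 2262-08-16
·→ kalendar.drift(n: -158)
·← 2262-03-11
·→ kalendar.drift(n: 298)
·← 2263-01-03
·→ kalendar.monthhop(n: 36)
·← 2266-01-03
·→ kalendar.monthhop(n: -9)
·← 2265-04-03


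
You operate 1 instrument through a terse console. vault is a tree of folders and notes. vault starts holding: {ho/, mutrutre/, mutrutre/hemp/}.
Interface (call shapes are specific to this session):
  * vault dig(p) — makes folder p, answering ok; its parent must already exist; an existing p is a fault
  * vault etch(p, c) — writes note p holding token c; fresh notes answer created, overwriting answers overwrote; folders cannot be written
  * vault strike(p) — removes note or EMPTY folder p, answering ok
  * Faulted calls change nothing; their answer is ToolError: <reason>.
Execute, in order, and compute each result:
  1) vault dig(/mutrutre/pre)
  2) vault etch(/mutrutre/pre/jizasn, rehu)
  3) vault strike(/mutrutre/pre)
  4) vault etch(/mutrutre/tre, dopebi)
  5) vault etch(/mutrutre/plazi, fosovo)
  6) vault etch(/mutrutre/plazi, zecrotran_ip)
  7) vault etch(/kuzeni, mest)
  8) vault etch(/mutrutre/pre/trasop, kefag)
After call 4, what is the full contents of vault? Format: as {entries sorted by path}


Answer: {ho/, mutrutre/, mutrutre/hemp/, mutrutre/pre/, mutrutre/pre/jizasn=rehu, mutrutre/tre=dopebi}

Derivation:
·→ vault dig(p='/mutrutre/pre')
·← ok
·→ vault etch(p='/mutrutre/pre/jizasn', c='rehu')
·← created
·→ vault strike(p='/mutrutre/pre')
·← ToolError: not empty
·→ vault etch(p='/mutrutre/tre', c='dopebi')
·← created
·→ vault etch(p='/mutrutre/plazi', c='fosovo')
·← created
·→ vault etch(p='/mutrutre/plazi', c='zecrotran_ip')
·← overwrote
·→ vault etch(p='/kuzeni', c='mest')
·← created
·→ vault etch(p='/mutrutre/pre/trasop', c='kefag')
·← created


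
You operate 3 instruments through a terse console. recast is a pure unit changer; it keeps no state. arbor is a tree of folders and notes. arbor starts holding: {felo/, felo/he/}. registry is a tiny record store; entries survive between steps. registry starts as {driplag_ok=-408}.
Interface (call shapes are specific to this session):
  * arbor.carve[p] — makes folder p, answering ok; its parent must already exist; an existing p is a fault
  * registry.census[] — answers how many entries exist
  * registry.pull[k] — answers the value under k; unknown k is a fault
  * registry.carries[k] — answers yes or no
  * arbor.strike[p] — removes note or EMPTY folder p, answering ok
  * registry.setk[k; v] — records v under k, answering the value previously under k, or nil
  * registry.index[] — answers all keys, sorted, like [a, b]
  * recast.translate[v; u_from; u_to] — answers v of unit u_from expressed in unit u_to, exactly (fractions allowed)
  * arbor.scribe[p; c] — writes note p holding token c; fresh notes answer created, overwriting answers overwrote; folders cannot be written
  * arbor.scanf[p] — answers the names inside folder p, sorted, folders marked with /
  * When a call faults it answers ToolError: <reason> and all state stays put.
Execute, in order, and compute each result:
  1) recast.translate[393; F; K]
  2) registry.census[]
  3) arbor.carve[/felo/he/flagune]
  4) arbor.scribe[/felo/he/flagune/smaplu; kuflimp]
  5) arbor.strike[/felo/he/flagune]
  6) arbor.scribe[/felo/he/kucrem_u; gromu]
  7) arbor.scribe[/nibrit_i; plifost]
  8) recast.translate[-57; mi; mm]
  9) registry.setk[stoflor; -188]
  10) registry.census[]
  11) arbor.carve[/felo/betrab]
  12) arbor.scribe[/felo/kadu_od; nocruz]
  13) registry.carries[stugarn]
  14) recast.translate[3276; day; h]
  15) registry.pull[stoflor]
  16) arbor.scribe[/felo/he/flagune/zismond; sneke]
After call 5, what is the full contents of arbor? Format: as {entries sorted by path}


==> recast.translate(393, F, K)
<== 85267/180
==> registry.census()
<== 1
==> arbor.carve(/felo/he/flagune)
<== ok
==> arbor.scribe(/felo/he/flagune/smaplu, kuflimp)
<== created
==> arbor.strike(/felo/he/flagune)
<== ToolError: not empty
==> arbor.scribe(/felo/he/kucrem_u, gromu)
<== created
==> arbor.scribe(/nibrit_i, plifost)
<== created
==> recast.translate(-57, mi, mm)
<== -91732608
==> registry.setk(stoflor, -188)
<== nil
==> registry.census()
<== 2
==> arbor.carve(/felo/betrab)
<== ok
==> arbor.scribe(/felo/kadu_od, nocruz)
<== created
==> registry.carries(stugarn)
<== no
==> recast.translate(3276, day, h)
<== 78624
==> registry.pull(stoflor)
<== -188
==> arbor.scribe(/felo/he/flagune/zismond, sneke)
<== created

Answer: {felo/, felo/he/, felo/he/flagune/, felo/he/flagune/smaplu=kuflimp}
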